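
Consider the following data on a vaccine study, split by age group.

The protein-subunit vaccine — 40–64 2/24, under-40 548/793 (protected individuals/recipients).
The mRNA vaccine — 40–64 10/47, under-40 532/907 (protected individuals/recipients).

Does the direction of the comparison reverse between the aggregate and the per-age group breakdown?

40–64: the protein-subunit vaccine 2/24 = 8.3%, the mRNA vaccine 10/47 = 21.3% → the mRNA vaccine
Under-40: the protein-subunit vaccine 548/793 = 69.1%, the mRNA vaccine 532/907 = 58.7% → the protein-subunit vaccine
Overall: the protein-subunit vaccine 550/817 = 67.3%, the mRNA vaccine 542/954 = 56.8% → the protein-subunit vaccine
Neither sweeps: the protein-subunit vaccine wins 1 of 2 groups, the mRNA vaccine wins 1. The protein-subunit vaccine wins overall but not every group — no Simpson reversal.

No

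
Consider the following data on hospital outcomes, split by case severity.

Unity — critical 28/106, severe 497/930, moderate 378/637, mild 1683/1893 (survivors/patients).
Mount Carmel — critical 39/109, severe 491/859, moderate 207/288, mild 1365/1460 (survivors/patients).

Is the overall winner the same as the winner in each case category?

Yes

Critical: Unity 28/106 = 26.4%, Mount Carmel 39/109 = 35.8% → Mount Carmel
Severe: Unity 497/930 = 53.4%, Mount Carmel 491/859 = 57.2% → Mount Carmel
Moderate: Unity 378/637 = 59.3%, Mount Carmel 207/288 = 71.9% → Mount Carmel
Mild: Unity 1683/1893 = 88.9%, Mount Carmel 1365/1460 = 93.5% → Mount Carmel
Overall: Unity 2586/3566 = 72.5%, Mount Carmel 2102/2716 = 77.4% → Mount Carmel
Mount Carmel wins overall and in every case group — no reversal.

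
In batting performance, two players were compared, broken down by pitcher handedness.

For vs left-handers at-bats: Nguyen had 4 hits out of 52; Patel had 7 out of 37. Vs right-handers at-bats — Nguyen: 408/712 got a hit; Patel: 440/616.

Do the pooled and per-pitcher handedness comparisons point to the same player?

Vs left-handers: Nguyen 4/52 = 7.7%, Patel 7/37 = 18.9% → Patel
Vs right-handers: Nguyen 408/712 = 57.3%, Patel 440/616 = 71.4% → Patel
Overall: Nguyen 412/764 = 53.9%, Patel 447/653 = 68.5% → Patel
Patel wins overall and in every pitcher group — no reversal.

Yes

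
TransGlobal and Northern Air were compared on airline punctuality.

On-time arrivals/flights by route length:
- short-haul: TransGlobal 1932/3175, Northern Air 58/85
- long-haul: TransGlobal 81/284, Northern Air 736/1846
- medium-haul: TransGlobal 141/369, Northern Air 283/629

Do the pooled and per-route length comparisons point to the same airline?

Short-haul: TransGlobal 1932/3175 = 60.9%, Northern Air 58/85 = 68.2% → Northern Air
Long-haul: TransGlobal 81/284 = 28.5%, Northern Air 736/1846 = 39.9% → Northern Air
Medium-haul: TransGlobal 141/369 = 38.2%, Northern Air 283/629 = 45.0% → Northern Air
Overall: TransGlobal 2154/3828 = 56.3%, Northern Air 1077/2560 = 42.1% → TransGlobal
Northern Air wins each route group but TransGlobal wins overall — the comparison reverses. Northern Air's flights skew toward long-haul, which has a lower base rate.

No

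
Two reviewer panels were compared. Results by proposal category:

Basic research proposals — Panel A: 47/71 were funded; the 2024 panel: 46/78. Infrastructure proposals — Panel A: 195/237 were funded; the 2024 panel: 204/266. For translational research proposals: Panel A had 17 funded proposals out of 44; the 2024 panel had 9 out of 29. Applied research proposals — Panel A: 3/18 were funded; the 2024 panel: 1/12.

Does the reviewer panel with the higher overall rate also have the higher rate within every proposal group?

Basic research: Panel A 47/71 = 66.2%, the 2024 panel 46/78 = 59.0% → Panel A
Infrastructure: Panel A 195/237 = 82.3%, the 2024 panel 204/266 = 76.7% → Panel A
Translational research: Panel A 17/44 = 38.6%, the 2024 panel 9/29 = 31.0% → Panel A
Applied research: Panel A 3/18 = 16.7%, the 2024 panel 1/12 = 8.3% → Panel A
Overall: Panel A 262/370 = 70.8%, the 2024 panel 260/385 = 67.5% → Panel A
Panel A wins overall and in every proposal group — no reversal.

Yes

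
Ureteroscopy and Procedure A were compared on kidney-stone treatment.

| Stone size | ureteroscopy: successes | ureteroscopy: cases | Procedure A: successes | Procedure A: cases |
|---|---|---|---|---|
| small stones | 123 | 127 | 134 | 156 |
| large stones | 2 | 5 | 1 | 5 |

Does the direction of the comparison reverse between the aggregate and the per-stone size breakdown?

Small stones: ureteroscopy 123/127 = 96.9%, Procedure A 134/156 = 85.9% → ureteroscopy
Large stones: ureteroscopy 2/5 = 40.0%, Procedure A 1/5 = 20.0% → ureteroscopy
Overall: ureteroscopy 125/132 = 94.7%, Procedure A 135/161 = 83.9% → ureteroscopy
Ureteroscopy wins overall and in every stone group — no reversal.

No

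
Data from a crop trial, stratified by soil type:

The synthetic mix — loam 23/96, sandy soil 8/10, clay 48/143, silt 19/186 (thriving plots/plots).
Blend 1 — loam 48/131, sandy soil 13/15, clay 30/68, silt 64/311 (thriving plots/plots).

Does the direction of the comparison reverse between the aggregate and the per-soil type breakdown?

Loam: the synthetic mix 23/96 = 24.0%, Blend 1 48/131 = 36.6% → Blend 1
Sandy soil: the synthetic mix 8/10 = 80.0%, Blend 1 13/15 = 86.7% → Blend 1
Clay: the synthetic mix 48/143 = 33.6%, Blend 1 30/68 = 44.1% → Blend 1
Silt: the synthetic mix 19/186 = 10.2%, Blend 1 64/311 = 20.6% → Blend 1
Overall: the synthetic mix 98/435 = 22.5%, Blend 1 155/525 = 29.5% → Blend 1
Blend 1 wins overall and in every soil group — no reversal.

No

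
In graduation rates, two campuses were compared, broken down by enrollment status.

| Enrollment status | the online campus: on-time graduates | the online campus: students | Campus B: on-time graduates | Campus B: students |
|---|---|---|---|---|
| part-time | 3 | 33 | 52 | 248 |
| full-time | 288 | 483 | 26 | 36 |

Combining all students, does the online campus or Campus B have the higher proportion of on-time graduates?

the online campus

Part-time: the online campus 3/33 = 9.1%, Campus B 52/248 = 21.0% → Campus B
Full-time: the online campus 288/483 = 59.6%, Campus B 26/36 = 72.2% → Campus B
Overall: the online campus 291/516 = 56.4%, Campus B 78/284 = 27.5% → the online campus
(Campus B wins every enrollment group but the online campus wins overall — Campus B's students skew toward the low-rate part-time group.)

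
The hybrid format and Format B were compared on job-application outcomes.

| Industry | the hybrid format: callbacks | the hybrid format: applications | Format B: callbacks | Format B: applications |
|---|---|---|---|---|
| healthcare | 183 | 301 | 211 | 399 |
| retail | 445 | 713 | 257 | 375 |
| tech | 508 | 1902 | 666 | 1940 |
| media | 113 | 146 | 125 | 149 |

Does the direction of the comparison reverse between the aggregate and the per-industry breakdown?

Healthcare: the hybrid format 183/301 = 60.8%, Format B 211/399 = 52.9% → the hybrid format
Retail: the hybrid format 445/713 = 62.4%, Format B 257/375 = 68.5% → Format B
Tech: the hybrid format 508/1902 = 26.7%, Format B 666/1940 = 34.3% → Format B
Media: the hybrid format 113/146 = 77.4%, Format B 125/149 = 83.9% → Format B
Overall: the hybrid format 1249/3062 = 40.8%, Format B 1259/2863 = 44.0% → Format B
Neither sweeps: the hybrid format wins 1 of 4 groups, Format B wins 3. Format B wins overall but not every group — no Simpson reversal.

No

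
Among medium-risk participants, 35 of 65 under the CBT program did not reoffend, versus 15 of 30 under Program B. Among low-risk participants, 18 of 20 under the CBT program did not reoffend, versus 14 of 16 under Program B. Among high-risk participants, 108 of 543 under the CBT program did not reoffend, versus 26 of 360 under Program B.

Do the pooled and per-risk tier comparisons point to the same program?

Yes

Medium-risk: the CBT program 35/65 = 53.8%, Program B 15/30 = 50.0% → the CBT program
Low-risk: the CBT program 18/20 = 90.0%, Program B 14/16 = 87.5% → the CBT program
High-risk: the CBT program 108/543 = 19.9%, Program B 26/360 = 7.2% → the CBT program
Overall: the CBT program 161/628 = 25.6%, Program B 55/406 = 13.5% → the CBT program
The CBT program wins overall and in every risk group — no reversal.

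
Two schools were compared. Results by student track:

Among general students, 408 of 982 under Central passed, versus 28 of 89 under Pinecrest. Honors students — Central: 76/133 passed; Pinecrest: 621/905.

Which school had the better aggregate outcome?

Pinecrest

General: Central 408/982 = 41.5%, Pinecrest 28/89 = 31.5% → Central
Honors: Central 76/133 = 57.1%, Pinecrest 621/905 = 68.6% → Pinecrest
Overall: Central 484/1115 = 43.4%, Pinecrest 649/994 = 65.3% → Pinecrest
(Neither sweeps every student group, but Pinecrest has the higher pooled rate.)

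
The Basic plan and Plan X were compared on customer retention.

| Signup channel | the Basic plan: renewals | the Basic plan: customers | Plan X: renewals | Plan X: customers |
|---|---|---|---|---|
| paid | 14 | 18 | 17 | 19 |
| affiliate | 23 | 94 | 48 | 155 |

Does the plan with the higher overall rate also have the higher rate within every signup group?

Yes

Paid: the Basic plan 14/18 = 77.8%, Plan X 17/19 = 89.5% → Plan X
Affiliate: the Basic plan 23/94 = 24.5%, Plan X 48/155 = 31.0% → Plan X
Overall: the Basic plan 37/112 = 33.0%, Plan X 65/174 = 37.4% → Plan X
Plan X wins overall and in every signup group — no reversal.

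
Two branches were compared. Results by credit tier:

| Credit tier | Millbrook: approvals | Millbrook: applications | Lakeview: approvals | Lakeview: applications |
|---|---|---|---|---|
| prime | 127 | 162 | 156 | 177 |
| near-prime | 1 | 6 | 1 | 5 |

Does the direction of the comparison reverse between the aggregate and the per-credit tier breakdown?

Prime: Millbrook 127/162 = 78.4%, Lakeview 156/177 = 88.1% → Lakeview
Near-prime: Millbrook 1/6 = 16.7%, Lakeview 1/5 = 20.0% → Lakeview
Overall: Millbrook 128/168 = 76.2%, Lakeview 157/182 = 86.3% → Lakeview
Lakeview wins overall and in every credit group — no reversal.

No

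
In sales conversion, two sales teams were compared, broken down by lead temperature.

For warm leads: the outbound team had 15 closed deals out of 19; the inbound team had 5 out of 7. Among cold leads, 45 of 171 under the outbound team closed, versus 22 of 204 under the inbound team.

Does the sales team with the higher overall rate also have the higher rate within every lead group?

Yes

Warm: the outbound team 15/19 = 78.9%, the inbound team 5/7 = 71.4% → the outbound team
Cold: the outbound team 45/171 = 26.3%, the inbound team 22/204 = 10.8% → the outbound team
Overall: the outbound team 60/190 = 31.6%, the inbound team 27/211 = 12.8% → the outbound team
The outbound team wins overall and in every lead group — no reversal.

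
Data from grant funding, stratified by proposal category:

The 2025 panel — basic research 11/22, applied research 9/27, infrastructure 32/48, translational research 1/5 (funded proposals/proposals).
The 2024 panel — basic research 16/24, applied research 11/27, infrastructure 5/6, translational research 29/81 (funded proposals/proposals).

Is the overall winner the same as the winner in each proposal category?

No

Basic research: the 2025 panel 11/22 = 50.0%, the 2024 panel 16/24 = 66.7% → the 2024 panel
Applied research: the 2025 panel 9/27 = 33.3%, the 2024 panel 11/27 = 40.7% → the 2024 panel
Infrastructure: the 2025 panel 32/48 = 66.7%, the 2024 panel 5/6 = 83.3% → the 2024 panel
Translational research: the 2025 panel 1/5 = 20.0%, the 2024 panel 29/81 = 35.8% → the 2024 panel
Overall: the 2025 panel 53/102 = 52.0%, the 2024 panel 61/138 = 44.2% → the 2025 panel
The 2024 panel wins each proposal group but the 2025 panel wins overall — the comparison reverses. The 2024 panel's proposals skew toward translational research, which has a lower base rate.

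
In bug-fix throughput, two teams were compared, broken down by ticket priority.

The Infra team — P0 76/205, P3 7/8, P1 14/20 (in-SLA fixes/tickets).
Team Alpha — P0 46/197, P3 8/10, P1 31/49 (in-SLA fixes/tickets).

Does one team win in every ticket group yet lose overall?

No

P0: the Infra team 76/205 = 37.1%, Team Alpha 46/197 = 23.4% → the Infra team
P3: the Infra team 7/8 = 87.5%, Team Alpha 8/10 = 80.0% → the Infra team
P1: the Infra team 14/20 = 70.0%, Team Alpha 31/49 = 63.3% → the Infra team
Overall: the Infra team 97/233 = 41.6%, Team Alpha 85/256 = 33.2% → the Infra team
The Infra team wins overall and in every ticket group — no reversal.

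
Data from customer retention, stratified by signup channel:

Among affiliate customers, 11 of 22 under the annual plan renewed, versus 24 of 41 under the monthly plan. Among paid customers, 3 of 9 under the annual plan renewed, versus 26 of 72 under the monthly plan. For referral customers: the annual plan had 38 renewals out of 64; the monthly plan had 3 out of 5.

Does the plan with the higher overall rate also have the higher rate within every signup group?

No

Affiliate: the annual plan 11/22 = 50.0%, the monthly plan 24/41 = 58.5% → the monthly plan
Paid: the annual plan 3/9 = 33.3%, the monthly plan 26/72 = 36.1% → the monthly plan
Referral: the annual plan 38/64 = 59.4%, the monthly plan 3/5 = 60.0% → the monthly plan
Overall: the annual plan 52/95 = 54.7%, the monthly plan 53/118 = 44.9% → the annual plan
The monthly plan wins each signup group but the annual plan wins overall — the comparison reverses. The monthly plan's customers skew toward paid, which has a lower base rate.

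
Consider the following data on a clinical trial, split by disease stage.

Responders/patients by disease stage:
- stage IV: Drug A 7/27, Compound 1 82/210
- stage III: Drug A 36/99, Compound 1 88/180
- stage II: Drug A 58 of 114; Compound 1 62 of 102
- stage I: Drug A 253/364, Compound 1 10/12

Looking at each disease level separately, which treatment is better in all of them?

Compound 1

Stage IV: Drug A 7/27 = 25.9%, Compound 1 82/210 = 39.0% → Compound 1
Stage III: Drug A 36/99 = 36.4%, Compound 1 88/180 = 48.9% → Compound 1
Stage II: Drug A 58/114 = 50.9%, Compound 1 62/102 = 60.8% → Compound 1
Stage I: Drug A 253/364 = 69.5%, Compound 1 10/12 = 83.3% → Compound 1
Compound 1 has the higher rate in all 4 groups.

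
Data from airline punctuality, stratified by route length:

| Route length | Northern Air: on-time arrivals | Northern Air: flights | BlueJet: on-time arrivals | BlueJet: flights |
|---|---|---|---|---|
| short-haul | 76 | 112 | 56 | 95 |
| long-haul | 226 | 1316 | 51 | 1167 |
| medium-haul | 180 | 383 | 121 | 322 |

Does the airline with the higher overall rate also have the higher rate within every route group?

Yes

Short-haul: Northern Air 76/112 = 67.9%, BlueJet 56/95 = 58.9% → Northern Air
Long-haul: Northern Air 226/1316 = 17.2%, BlueJet 51/1167 = 4.4% → Northern Air
Medium-haul: Northern Air 180/383 = 47.0%, BlueJet 121/322 = 37.6% → Northern Air
Overall: Northern Air 482/1811 = 26.6%, BlueJet 228/1584 = 14.4% → Northern Air
Northern Air wins overall and in every route group — no reversal.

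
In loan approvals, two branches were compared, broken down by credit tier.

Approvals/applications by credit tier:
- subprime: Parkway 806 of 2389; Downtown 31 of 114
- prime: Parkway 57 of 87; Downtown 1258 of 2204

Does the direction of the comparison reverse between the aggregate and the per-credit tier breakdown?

Subprime: Parkway 806/2389 = 33.7%, Downtown 31/114 = 27.2% → Parkway
Prime: Parkway 57/87 = 65.5%, Downtown 1258/2204 = 57.1% → Parkway
Overall: Parkway 863/2476 = 34.9%, Downtown 1289/2318 = 55.6% → Downtown
Parkway wins each credit group but Downtown wins overall — the comparison reverses. Parkway's applications skew toward subprime, which has a lower base rate.

Yes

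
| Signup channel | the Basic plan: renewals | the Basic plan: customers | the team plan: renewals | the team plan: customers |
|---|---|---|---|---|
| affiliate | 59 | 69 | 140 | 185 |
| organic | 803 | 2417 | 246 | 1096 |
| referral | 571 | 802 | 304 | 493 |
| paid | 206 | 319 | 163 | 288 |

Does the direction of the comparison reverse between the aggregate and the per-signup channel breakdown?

No

Affiliate: the Basic plan 59/69 = 85.5%, the team plan 140/185 = 75.7% → the Basic plan
Organic: the Basic plan 803/2417 = 33.2%, the team plan 246/1096 = 22.4% → the Basic plan
Referral: the Basic plan 571/802 = 71.2%, the team plan 304/493 = 61.7% → the Basic plan
Paid: the Basic plan 206/319 = 64.6%, the team plan 163/288 = 56.6% → the Basic plan
Overall: the Basic plan 1639/3607 = 45.4%, the team plan 853/2062 = 41.4% → the Basic plan
The Basic plan wins overall and in every signup group — no reversal.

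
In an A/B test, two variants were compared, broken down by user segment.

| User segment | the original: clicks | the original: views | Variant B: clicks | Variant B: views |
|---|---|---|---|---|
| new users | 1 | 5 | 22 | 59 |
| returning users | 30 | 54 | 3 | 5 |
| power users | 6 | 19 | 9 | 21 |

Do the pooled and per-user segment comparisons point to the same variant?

No

New users: the original 1/5 = 20.0%, Variant B 22/59 = 37.3% → Variant B
Returning users: the original 30/54 = 55.6%, Variant B 3/5 = 60.0% → Variant B
Power users: the original 6/19 = 31.6%, Variant B 9/21 = 42.9% → Variant B
Overall: the original 37/78 = 47.4%, Variant B 34/85 = 40.0% → the original
Variant B wins each user group but the original wins overall — the comparison reverses. Variant B's views skew toward new users, which has a lower base rate.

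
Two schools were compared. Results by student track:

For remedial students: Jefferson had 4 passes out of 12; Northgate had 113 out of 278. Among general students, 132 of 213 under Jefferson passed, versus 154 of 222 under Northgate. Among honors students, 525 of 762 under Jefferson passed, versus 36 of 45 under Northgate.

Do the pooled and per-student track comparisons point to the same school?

Remedial: Jefferson 4/12 = 33.3%, Northgate 113/278 = 40.6% → Northgate
General: Jefferson 132/213 = 62.0%, Northgate 154/222 = 69.4% → Northgate
Honors: Jefferson 525/762 = 68.9%, Northgate 36/45 = 80.0% → Northgate
Overall: Jefferson 661/987 = 67.0%, Northgate 303/545 = 55.6% → Jefferson
Northgate wins each student group but Jefferson wins overall — the comparison reverses. Northgate's students skew toward remedial, which has a lower base rate.

No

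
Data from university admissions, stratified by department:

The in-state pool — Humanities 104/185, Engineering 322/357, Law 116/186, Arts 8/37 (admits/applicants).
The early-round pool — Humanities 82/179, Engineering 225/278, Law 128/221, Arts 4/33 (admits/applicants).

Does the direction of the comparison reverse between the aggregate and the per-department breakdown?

Humanities: the in-state pool 104/185 = 56.2%, the early-round pool 82/179 = 45.8% → the in-state pool
Engineering: the in-state pool 322/357 = 90.2%, the early-round pool 225/278 = 80.9% → the in-state pool
Law: the in-state pool 116/186 = 62.4%, the early-round pool 128/221 = 57.9% → the in-state pool
Arts: the in-state pool 8/37 = 21.6%, the early-round pool 4/33 = 12.1% → the in-state pool
Overall: the in-state pool 550/765 = 71.9%, the early-round pool 439/711 = 61.7% → the in-state pool
The in-state pool wins overall and in every department group — no reversal.

No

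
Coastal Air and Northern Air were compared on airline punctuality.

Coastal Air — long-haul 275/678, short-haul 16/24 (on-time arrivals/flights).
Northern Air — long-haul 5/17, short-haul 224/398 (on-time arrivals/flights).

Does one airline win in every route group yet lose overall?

Long-haul: Coastal Air 275/678 = 40.6%, Northern Air 5/17 = 29.4% → Coastal Air
Short-haul: Coastal Air 16/24 = 66.7%, Northern Air 224/398 = 56.3% → Coastal Air
Overall: Coastal Air 291/702 = 41.5%, Northern Air 229/415 = 55.2% → Northern Air
Coastal Air wins each route group but Northern Air wins overall — the comparison reverses. Coastal Air's flights skew toward long-haul, which has a lower base rate.

Yes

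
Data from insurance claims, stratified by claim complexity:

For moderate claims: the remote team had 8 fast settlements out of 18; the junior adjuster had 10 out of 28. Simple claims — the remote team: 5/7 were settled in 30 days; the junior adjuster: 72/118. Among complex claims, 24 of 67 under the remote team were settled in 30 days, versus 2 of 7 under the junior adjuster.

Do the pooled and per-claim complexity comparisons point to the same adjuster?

No

Moderate: the remote team 8/18 = 44.4%, the junior adjuster 10/28 = 35.7% → the remote team
Simple: the remote team 5/7 = 71.4%, the junior adjuster 72/118 = 61.0% → the remote team
Complex: the remote team 24/67 = 35.8%, the junior adjuster 2/7 = 28.6% → the remote team
Overall: the remote team 37/92 = 40.2%, the junior adjuster 84/153 = 54.9% → the junior adjuster
The remote team wins each claim group but the junior adjuster wins overall — the comparison reverses. The remote team's claims skew toward complex, which has a lower base rate.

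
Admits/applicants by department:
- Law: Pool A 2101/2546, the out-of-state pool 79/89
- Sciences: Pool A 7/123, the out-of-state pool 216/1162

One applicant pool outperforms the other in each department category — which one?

Law: Pool A 2101/2546 = 82.5%, the out-of-state pool 79/89 = 88.8% → the out-of-state pool
Sciences: Pool A 7/123 = 5.7%, the out-of-state pool 216/1162 = 18.6% → the out-of-state pool
The out-of-state pool has the higher rate in both groups.

the out-of-state pool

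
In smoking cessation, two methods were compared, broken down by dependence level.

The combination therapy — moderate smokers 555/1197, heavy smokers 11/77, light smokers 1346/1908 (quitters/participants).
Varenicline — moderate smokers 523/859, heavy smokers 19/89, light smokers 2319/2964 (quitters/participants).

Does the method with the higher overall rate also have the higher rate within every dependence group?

Yes

Moderate smokers: the combination therapy 555/1197 = 46.4%, varenicline 523/859 = 60.9% → varenicline
Heavy smokers: the combination therapy 11/77 = 14.3%, varenicline 19/89 = 21.3% → varenicline
Light smokers: the combination therapy 1346/1908 = 70.5%, varenicline 2319/2964 = 78.2% → varenicline
Overall: the combination therapy 1912/3182 = 60.1%, varenicline 2861/3912 = 73.1% → varenicline
Varenicline wins overall and in every dependence group — no reversal.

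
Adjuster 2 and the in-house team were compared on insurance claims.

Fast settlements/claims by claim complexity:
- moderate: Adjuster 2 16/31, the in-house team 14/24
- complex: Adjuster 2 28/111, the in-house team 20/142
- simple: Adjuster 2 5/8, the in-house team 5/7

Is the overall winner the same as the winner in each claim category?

Moderate: Adjuster 2 16/31 = 51.6%, the in-house team 14/24 = 58.3% → the in-house team
Complex: Adjuster 2 28/111 = 25.2%, the in-house team 20/142 = 14.1% → Adjuster 2
Simple: Adjuster 2 5/8 = 62.5%, the in-house team 5/7 = 71.4% → the in-house team
Overall: Adjuster 2 49/150 = 32.7%, the in-house team 39/173 = 22.5% → Adjuster 2
Neither sweeps: Adjuster 2 wins 1 of 3 groups, the in-house team wins 2. Adjuster 2 wins overall but not every group — no Simpson reversal.

No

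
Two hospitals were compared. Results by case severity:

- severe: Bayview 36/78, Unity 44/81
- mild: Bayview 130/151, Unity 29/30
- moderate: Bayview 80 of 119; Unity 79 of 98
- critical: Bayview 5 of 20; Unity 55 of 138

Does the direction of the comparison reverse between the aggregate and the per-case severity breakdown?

Severe: Bayview 36/78 = 46.2%, Unity 44/81 = 54.3% → Unity
Mild: Bayview 130/151 = 86.1%, Unity 29/30 = 96.7% → Unity
Moderate: Bayview 80/119 = 67.2%, Unity 79/98 = 80.6% → Unity
Critical: Bayview 5/20 = 25.0%, Unity 55/138 = 39.9% → Unity
Overall: Bayview 251/368 = 68.2%, Unity 207/347 = 59.7% → Bayview
Unity wins each case group but Bayview wins overall — the comparison reverses. Unity's patients skew toward critical, which has a lower base rate.

Yes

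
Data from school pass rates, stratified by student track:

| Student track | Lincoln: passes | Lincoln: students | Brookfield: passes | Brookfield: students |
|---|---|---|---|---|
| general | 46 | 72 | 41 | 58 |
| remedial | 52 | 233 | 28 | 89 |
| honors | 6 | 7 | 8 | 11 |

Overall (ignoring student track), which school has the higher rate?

General: Lincoln 46/72 = 63.9%, Brookfield 41/58 = 70.7% → Brookfield
Remedial: Lincoln 52/233 = 22.3%, Brookfield 28/89 = 31.5% → Brookfield
Honors: Lincoln 6/7 = 85.7%, Brookfield 8/11 = 72.7% → Lincoln
Overall: Lincoln 104/312 = 33.3%, Brookfield 77/158 = 48.7% → Brookfield
(Neither sweeps every student group, but Brookfield has the higher pooled rate.)

Brookfield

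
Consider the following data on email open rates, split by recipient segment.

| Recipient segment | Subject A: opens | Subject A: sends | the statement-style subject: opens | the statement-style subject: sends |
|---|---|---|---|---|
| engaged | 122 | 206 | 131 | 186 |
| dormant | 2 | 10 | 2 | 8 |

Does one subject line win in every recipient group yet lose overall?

No

Engaged: Subject A 122/206 = 59.2%, the statement-style subject 131/186 = 70.4% → the statement-style subject
Dormant: Subject A 2/10 = 20.0%, the statement-style subject 2/8 = 25.0% → the statement-style subject
Overall: Subject A 124/216 = 57.4%, the statement-style subject 133/194 = 68.6% → the statement-style subject
The statement-style subject wins overall and in every recipient group — no reversal.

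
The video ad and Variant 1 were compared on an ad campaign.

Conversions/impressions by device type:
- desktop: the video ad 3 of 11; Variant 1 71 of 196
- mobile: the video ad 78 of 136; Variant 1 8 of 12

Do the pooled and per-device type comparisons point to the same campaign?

No

Desktop: the video ad 3/11 = 27.3%, Variant 1 71/196 = 36.2% → Variant 1
Mobile: the video ad 78/136 = 57.4%, Variant 1 8/12 = 66.7% → Variant 1
Overall: the video ad 81/147 = 55.1%, Variant 1 79/208 = 38.0% → the video ad
Variant 1 wins each device group but the video ad wins overall — the comparison reverses. Variant 1's impressions skew toward desktop, which has a lower base rate.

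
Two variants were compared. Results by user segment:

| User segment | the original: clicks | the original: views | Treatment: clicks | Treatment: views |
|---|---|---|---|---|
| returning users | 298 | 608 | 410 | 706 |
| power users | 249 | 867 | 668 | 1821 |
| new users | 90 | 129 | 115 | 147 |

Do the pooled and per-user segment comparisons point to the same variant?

Returning users: the original 298/608 = 49.0%, Treatment 410/706 = 58.1% → Treatment
Power users: the original 249/867 = 28.7%, Treatment 668/1821 = 36.7% → Treatment
New users: the original 90/129 = 69.8%, Treatment 115/147 = 78.2% → Treatment
Overall: the original 637/1604 = 39.7%, Treatment 1193/2674 = 44.6% → Treatment
Treatment wins overall and in every user group — no reversal.

Yes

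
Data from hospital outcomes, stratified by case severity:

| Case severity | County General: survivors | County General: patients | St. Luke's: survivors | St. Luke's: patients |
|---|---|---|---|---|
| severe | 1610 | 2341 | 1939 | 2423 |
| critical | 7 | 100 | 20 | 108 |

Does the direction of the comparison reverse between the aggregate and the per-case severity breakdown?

No

Severe: County General 1610/2341 = 68.8%, St. Luke's 1939/2423 = 80.0% → St. Luke's
Critical: County General 7/100 = 7.0%, St. Luke's 20/108 = 18.5% → St. Luke's
Overall: County General 1617/2441 = 66.2%, St. Luke's 1959/2531 = 77.4% → St. Luke's
St. Luke's wins overall and in every case group — no reversal.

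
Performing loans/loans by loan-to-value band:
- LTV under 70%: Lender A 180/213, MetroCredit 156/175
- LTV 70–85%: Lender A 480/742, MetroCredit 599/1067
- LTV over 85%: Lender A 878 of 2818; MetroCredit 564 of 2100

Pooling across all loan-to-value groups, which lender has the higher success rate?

Lender A

LTV under 70%: Lender A 180/213 = 84.5%, MetroCredit 156/175 = 89.1% → MetroCredit
LTV 70–85%: Lender A 480/742 = 64.7%, MetroCredit 599/1067 = 56.1% → Lender A
LTV over 85%: Lender A 878/2818 = 31.2%, MetroCredit 564/2100 = 26.9% → Lender A
Overall: Lender A 1538/3773 = 40.8%, MetroCredit 1319/3342 = 39.5% → Lender A
(Neither sweeps every loan-to-value group, but Lender A has the higher pooled rate.)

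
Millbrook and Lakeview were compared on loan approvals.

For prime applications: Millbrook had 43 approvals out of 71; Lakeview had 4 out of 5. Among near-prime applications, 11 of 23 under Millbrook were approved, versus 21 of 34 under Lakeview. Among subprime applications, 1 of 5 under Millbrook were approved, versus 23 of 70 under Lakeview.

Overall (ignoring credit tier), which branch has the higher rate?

Millbrook

Prime: Millbrook 43/71 = 60.6%, Lakeview 4/5 = 80.0% → Lakeview
Near-prime: Millbrook 11/23 = 47.8%, Lakeview 21/34 = 61.8% → Lakeview
Subprime: Millbrook 1/5 = 20.0%, Lakeview 23/70 = 32.9% → Lakeview
Overall: Millbrook 55/99 = 55.6%, Lakeview 48/109 = 44.0% → Millbrook
(Lakeview wins every credit group but Millbrook wins overall — Lakeview's applications skew toward the low-rate subprime group.)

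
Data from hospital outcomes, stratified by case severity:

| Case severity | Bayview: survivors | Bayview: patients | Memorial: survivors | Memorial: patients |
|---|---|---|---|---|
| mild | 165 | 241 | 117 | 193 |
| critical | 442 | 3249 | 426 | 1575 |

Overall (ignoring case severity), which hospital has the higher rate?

Memorial

Mild: Bayview 165/241 = 68.5%, Memorial 117/193 = 60.6% → Bayview
Critical: Bayview 442/3249 = 13.6%, Memorial 426/1575 = 27.0% → Memorial
Overall: Bayview 607/3490 = 17.4%, Memorial 543/1768 = 30.7% → Memorial
(Neither sweeps every case group, but Memorial has the higher pooled rate.)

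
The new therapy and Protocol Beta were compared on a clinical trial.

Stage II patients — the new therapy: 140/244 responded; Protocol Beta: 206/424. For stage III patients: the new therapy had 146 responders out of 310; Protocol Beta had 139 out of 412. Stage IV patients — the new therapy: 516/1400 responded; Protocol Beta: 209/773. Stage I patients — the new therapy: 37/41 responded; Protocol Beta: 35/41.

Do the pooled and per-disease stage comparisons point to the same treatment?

Yes

Stage II: the new therapy 140/244 = 57.4%, Protocol Beta 206/424 = 48.6% → the new therapy
Stage III: the new therapy 146/310 = 47.1%, Protocol Beta 139/412 = 33.7% → the new therapy
Stage IV: the new therapy 516/1400 = 36.9%, Protocol Beta 209/773 = 27.0% → the new therapy
Stage I: the new therapy 37/41 = 90.2%, Protocol Beta 35/41 = 85.4% → the new therapy
Overall: the new therapy 839/1995 = 42.1%, Protocol Beta 589/1650 = 35.7% → the new therapy
The new therapy wins overall and in every disease group — no reversal.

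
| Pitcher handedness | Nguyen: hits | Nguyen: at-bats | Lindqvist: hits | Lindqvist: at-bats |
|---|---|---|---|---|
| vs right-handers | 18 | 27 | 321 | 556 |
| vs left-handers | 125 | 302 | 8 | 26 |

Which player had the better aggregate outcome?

Lindqvist

Vs right-handers: Nguyen 18/27 = 66.7%, Lindqvist 321/556 = 57.7% → Nguyen
Vs left-handers: Nguyen 125/302 = 41.4%, Lindqvist 8/26 = 30.8% → Nguyen
Overall: Nguyen 143/329 = 43.5%, Lindqvist 329/582 = 56.5% → Lindqvist
(Nguyen wins every pitcher group but Lindqvist wins overall — Nguyen's at-bats skew toward the low-rate vs left-handers group.)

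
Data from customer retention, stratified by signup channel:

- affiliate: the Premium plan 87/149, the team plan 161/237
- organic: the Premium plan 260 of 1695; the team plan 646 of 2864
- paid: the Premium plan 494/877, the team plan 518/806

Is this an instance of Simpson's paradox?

Affiliate: the Premium plan 87/149 = 58.4%, the team plan 161/237 = 67.9% → the team plan
Organic: the Premium plan 260/1695 = 15.3%, the team plan 646/2864 = 22.6% → the team plan
Paid: the Premium plan 494/877 = 56.3%, the team plan 518/806 = 64.3% → the team plan
Overall: the Premium plan 841/2721 = 30.9%, the team plan 1325/3907 = 33.9% → the team plan
The team plan wins overall and in every signup group — no reversal.

No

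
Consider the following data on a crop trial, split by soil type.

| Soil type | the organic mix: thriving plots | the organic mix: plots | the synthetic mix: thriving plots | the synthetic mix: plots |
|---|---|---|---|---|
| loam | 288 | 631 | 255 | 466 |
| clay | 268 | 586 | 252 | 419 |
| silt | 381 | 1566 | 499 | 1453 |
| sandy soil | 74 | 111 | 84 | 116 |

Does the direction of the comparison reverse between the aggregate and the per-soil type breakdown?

No

Loam: the organic mix 288/631 = 45.6%, the synthetic mix 255/466 = 54.7% → the synthetic mix
Clay: the organic mix 268/586 = 45.7%, the synthetic mix 252/419 = 60.1% → the synthetic mix
Silt: the organic mix 381/1566 = 24.3%, the synthetic mix 499/1453 = 34.3% → the synthetic mix
Sandy soil: the organic mix 74/111 = 66.7%, the synthetic mix 84/116 = 72.4% → the synthetic mix
Overall: the organic mix 1011/2894 = 34.9%, the synthetic mix 1090/2454 = 44.4% → the synthetic mix
The synthetic mix wins overall and in every soil group — no reversal.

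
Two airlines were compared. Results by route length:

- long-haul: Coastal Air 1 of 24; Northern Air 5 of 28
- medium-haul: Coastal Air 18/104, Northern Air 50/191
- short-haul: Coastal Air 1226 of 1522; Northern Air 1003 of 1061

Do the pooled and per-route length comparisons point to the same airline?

Long-haul: Coastal Air 1/24 = 4.2%, Northern Air 5/28 = 17.9% → Northern Air
Medium-haul: Coastal Air 18/104 = 17.3%, Northern Air 50/191 = 26.2% → Northern Air
Short-haul: Coastal Air 1226/1522 = 80.6%, Northern Air 1003/1061 = 94.5% → Northern Air
Overall: Coastal Air 1245/1650 = 75.5%, Northern Air 1058/1280 = 82.7% → Northern Air
Northern Air wins overall and in every route group — no reversal.

Yes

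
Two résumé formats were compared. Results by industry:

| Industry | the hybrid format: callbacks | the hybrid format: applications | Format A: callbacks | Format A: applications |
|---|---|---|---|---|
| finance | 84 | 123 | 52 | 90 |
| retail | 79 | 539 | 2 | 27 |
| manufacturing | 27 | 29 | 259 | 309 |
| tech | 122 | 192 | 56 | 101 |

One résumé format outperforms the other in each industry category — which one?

the hybrid format

Finance: the hybrid format 84/123 = 68.3%, Format A 52/90 = 57.8% → the hybrid format
Retail: the hybrid format 79/539 = 14.7%, Format A 2/27 = 7.4% → the hybrid format
Manufacturing: the hybrid format 27/29 = 93.1%, Format A 259/309 = 83.8% → the hybrid format
Tech: the hybrid format 122/192 = 63.5%, Format A 56/101 = 55.4% → the hybrid format
The hybrid format has the higher rate in all 4 groups.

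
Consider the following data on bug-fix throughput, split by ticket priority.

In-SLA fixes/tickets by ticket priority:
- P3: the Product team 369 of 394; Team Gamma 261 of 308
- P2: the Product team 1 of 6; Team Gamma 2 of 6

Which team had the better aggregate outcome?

P3: the Product team 369/394 = 93.7%, Team Gamma 261/308 = 84.7% → the Product team
P2: the Product team 1/6 = 16.7%, Team Gamma 2/6 = 33.3% → Team Gamma
Overall: the Product team 370/400 = 92.5%, Team Gamma 263/314 = 83.8% → the Product team
(Neither sweeps every ticket group, but the Product team has the higher pooled rate.)

the Product team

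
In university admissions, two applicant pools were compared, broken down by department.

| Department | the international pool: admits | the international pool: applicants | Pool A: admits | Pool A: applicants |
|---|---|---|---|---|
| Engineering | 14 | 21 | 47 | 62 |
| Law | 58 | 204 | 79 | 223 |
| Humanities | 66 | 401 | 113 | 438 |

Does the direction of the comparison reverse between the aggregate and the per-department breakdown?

Engineering: the international pool 14/21 = 66.7%, Pool A 47/62 = 75.8% → Pool A
Law: the international pool 58/204 = 28.4%, Pool A 79/223 = 35.4% → Pool A
Humanities: the international pool 66/401 = 16.5%, Pool A 113/438 = 25.8% → Pool A
Overall: the international pool 138/626 = 22.0%, Pool A 239/723 = 33.1% → Pool A
Pool A wins overall and in every department group — no reversal.

No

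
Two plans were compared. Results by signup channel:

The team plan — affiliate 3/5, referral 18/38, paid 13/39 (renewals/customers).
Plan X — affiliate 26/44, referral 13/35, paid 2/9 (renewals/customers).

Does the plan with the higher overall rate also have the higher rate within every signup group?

Affiliate: the team plan 3/5 = 60.0%, Plan X 26/44 = 59.1% → the team plan
Referral: the team plan 18/38 = 47.4%, Plan X 13/35 = 37.1% → the team plan
Paid: the team plan 13/39 = 33.3%, Plan X 2/9 = 22.2% → the team plan
Overall: the team plan 34/82 = 41.5%, Plan X 41/88 = 46.6% → Plan X
The team plan wins each signup group but Plan X wins overall — the comparison reverses. The team plan's customers skew toward paid, which has a lower base rate.

No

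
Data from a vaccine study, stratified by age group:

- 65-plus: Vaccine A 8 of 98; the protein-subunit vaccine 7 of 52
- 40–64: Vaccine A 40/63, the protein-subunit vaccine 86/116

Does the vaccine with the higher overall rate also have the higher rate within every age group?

65-plus: Vaccine A 8/98 = 8.2%, the protein-subunit vaccine 7/52 = 13.5% → the protein-subunit vaccine
40–64: Vaccine A 40/63 = 63.5%, the protein-subunit vaccine 86/116 = 74.1% → the protein-subunit vaccine
Overall: Vaccine A 48/161 = 29.8%, the protein-subunit vaccine 93/168 = 55.4% → the protein-subunit vaccine
The protein-subunit vaccine wins overall and in every age group — no reversal.

Yes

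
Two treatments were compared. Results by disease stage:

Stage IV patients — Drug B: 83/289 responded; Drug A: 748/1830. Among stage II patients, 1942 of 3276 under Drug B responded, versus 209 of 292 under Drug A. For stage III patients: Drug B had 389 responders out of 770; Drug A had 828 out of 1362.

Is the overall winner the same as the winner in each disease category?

No

Stage IV: Drug B 83/289 = 28.7%, Drug A 748/1830 = 40.9% → Drug A
Stage II: Drug B 1942/3276 = 59.3%, Drug A 209/292 = 71.6% → Drug A
Stage III: Drug B 389/770 = 50.5%, Drug A 828/1362 = 60.8% → Drug A
Overall: Drug B 2414/4335 = 55.7%, Drug A 1785/3484 = 51.2% → Drug B
Drug A wins each disease group but Drug B wins overall — the comparison reverses. Drug A's patients skew toward stage IV, which has a lower base rate.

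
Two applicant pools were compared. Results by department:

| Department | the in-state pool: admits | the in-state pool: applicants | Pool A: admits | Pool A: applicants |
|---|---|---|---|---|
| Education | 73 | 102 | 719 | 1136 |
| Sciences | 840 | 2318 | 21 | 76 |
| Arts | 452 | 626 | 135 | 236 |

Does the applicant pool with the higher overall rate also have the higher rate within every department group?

Education: the in-state pool 73/102 = 71.6%, Pool A 719/1136 = 63.3% → the in-state pool
Sciences: the in-state pool 840/2318 = 36.2%, Pool A 21/76 = 27.6% → the in-state pool
Arts: the in-state pool 452/626 = 72.2%, Pool A 135/236 = 57.2% → the in-state pool
Overall: the in-state pool 1365/3046 = 44.8%, Pool A 875/1448 = 60.4% → Pool A
The in-state pool wins each department group but Pool A wins overall — the comparison reverses. The in-state pool's applicants skew toward Sciences, which has a lower base rate.

No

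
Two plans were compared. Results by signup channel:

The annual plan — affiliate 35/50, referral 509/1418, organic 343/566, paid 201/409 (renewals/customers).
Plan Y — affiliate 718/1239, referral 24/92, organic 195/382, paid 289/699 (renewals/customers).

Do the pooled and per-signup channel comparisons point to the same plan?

Affiliate: the annual plan 35/50 = 70.0%, Plan Y 718/1239 = 57.9% → the annual plan
Referral: the annual plan 509/1418 = 35.9%, Plan Y 24/92 = 26.1% → the annual plan
Organic: the annual plan 343/566 = 60.6%, Plan Y 195/382 = 51.0% → the annual plan
Paid: the annual plan 201/409 = 49.1%, Plan Y 289/699 = 41.3% → the annual plan
Overall: the annual plan 1088/2443 = 44.5%, Plan Y 1226/2412 = 50.8% → Plan Y
The annual plan wins each signup group but Plan Y wins overall — the comparison reverses. The annual plan's customers skew toward referral, which has a lower base rate.

No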